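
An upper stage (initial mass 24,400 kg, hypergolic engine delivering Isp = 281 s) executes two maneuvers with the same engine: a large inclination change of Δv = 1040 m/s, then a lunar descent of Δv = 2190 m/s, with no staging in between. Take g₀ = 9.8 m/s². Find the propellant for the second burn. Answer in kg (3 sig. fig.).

v_e = Isp · g₀ = 281 × 9.8 = 2753.8 m/s.
After the first burn: m = 24400 × exp(−1040/2753.8) = 24400 × 0.68546 = 16,725.2 kg.
After the second burn: m = 16,725.2 × exp(−2190/2753.8) = 16,725.2 × 0.45146 = 7,550.76 kg.
Second-burn propellant = 16,725.2 − 7,550.76 = 9,174.44 kg.

propellant for the second burn ≈ 9170 kg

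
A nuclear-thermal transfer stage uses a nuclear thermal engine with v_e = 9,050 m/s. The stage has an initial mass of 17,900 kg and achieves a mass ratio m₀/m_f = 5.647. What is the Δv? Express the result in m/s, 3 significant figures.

Δv ≈ 15700 m/s

Δv = v_e · ln(5.647) = 9050.0 × 1.7311 ≈ 15666.7 m/s.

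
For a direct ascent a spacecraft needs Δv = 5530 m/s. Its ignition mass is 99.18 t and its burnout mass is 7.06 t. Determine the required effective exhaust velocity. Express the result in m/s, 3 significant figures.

v_e ≈ 2090 m/s

ln(m₀/m_f) = ln(99180/7060) = ln(14.05) = 2.6425.
Using Δv = v_e ln(m₀/m_f): v_e = Δv / ln(m₀/m_f) = 5530 / 2.6425 = 2092.7 m/s.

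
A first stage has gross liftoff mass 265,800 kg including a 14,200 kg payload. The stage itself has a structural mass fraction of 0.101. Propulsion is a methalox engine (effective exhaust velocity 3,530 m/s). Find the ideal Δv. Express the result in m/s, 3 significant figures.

Δv ≈ 6720 m/s

Stage wet mass = m₀ − payload = 265,800 − 14,200 = 251,600 kg.
Stage dry mass = ε × stage wet mass = 0.101 × 251,600 = 25,411.6 kg.
Burnout mass m_f = stage dry + payload = 25,411.6 + 14,200 = 39,611.6 kg.
Δv = v_e · ln(265,800/39,611.6) = 3530.0 × ln(6.71) = 3530.0 × 1.9036 ≈ 6720 m/s.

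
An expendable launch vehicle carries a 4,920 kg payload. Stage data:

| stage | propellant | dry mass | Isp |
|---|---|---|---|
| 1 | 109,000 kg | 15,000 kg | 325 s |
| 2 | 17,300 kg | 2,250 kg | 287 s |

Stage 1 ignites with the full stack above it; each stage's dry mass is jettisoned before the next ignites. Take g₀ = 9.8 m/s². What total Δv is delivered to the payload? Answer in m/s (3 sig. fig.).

Δv ≈ 7670 m/s

Ignition mass of stage 1 = 109,000+15,000 + 17,300+2,250 + 4,920 = 148,470 kg.
Stage 1: m₀ = 148,470 kg, m_f = 148,470 − 109,000 = 39,470 kg; Δv = 325×9.8×ln(3.762) = 3185.0×1.3248 ≈ 4220 m/s.
Stage 2: m₀ = 24,470 kg, m_f = 24,470 − 17,300 = 7,170 kg; Δv = 287×9.8×ln(3.413) = 2812.6×1.2275 ≈ 3453 m/s.
Total Δv = 4220 + 3453 = 7673 m/s.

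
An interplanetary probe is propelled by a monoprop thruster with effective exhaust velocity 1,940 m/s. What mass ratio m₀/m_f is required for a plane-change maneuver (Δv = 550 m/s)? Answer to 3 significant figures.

mass ratio ≈ 1.33

m₀/m_f = exp(Δv / v_e) = exp(550 / 1940.0) = exp(0.2835) = 1.3278.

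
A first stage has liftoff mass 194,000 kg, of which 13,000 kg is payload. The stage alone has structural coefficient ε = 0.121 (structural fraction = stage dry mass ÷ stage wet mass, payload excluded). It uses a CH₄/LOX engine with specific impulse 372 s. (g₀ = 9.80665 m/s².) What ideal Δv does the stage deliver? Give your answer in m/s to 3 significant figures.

Stage wet mass = m₀ − payload = 194,000 − 13,000 = 181,000 kg.
Stage dry mass = ε × stage wet mass = 0.121 × 181,000 = 21,901 kg.
Burnout mass m_f = stage dry + payload = 21,901 + 13,000 = 34,901 kg.
v_e = Isp · g₀ = 372 × 9.80665 = 3648.1 m/s.
Rocket equation: Δv = v_e · ln(194,000/34,901) = 3648.1 × ln(5.559) = 3648.1 × 1.7153 ≈ 6258 m/s.

Δv ≈ 6260 m/s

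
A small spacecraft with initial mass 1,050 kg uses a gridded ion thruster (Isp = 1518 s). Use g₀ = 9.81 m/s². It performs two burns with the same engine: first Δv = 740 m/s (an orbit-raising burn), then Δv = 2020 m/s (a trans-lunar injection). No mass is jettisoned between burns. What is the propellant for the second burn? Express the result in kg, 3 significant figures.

v_e = Isp · g₀ = 1518 × 9.81 = 14891.6 m/s.
After the first burn: m = 1050 × exp(−740/14891.6) = 1050 × 0.95152 = 999.096 kg.
After the second burn: m = 999.096 × exp(−2020/14891.6) = 999.096 × 0.87315 = 872.361 kg.
Second-burn propellant = 999.096 − 872.361 = 126.735 kg.

propellant for the second burn ≈ 127 kg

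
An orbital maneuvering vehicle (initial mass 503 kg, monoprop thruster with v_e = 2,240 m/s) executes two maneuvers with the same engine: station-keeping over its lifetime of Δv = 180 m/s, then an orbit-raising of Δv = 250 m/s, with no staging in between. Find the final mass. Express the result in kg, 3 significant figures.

final mass ≈ 415 kg

After the first burn: m = 503 × exp(−180/2240.0) = 503 × 0.92279 = 464.163 kg.
After the second burn: m = 464.163 × exp(−250/2240.0) = 464.163 × 0.89440 = 415.147 kg.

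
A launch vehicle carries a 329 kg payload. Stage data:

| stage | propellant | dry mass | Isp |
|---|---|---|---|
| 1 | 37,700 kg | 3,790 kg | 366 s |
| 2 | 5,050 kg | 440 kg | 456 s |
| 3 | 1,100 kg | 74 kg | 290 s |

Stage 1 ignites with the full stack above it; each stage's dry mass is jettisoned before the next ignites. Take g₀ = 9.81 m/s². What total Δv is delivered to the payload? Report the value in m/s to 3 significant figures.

Ignition mass of stage 1 = 37,700+3,790 + 5,050+440 + 1,100+74 + 329 = 48,483 kg.
Stage 1: m₀ = 48,483 kg, m_f = 48,483 − 37,700 = 10,783 kg; Δv = 366×9.81×ln(4.496) = 3590.5×1.5032 ≈ 5397 m/s.
Stage 2: m₀ = 6,993 kg, m_f = 6,993 − 5,050 = 1,943 kg; Δv = 456×9.81×ln(3.599) = 4473.4×1.2807 ≈ 5729 m/s.
Stage 3: m₀ = 1,503 kg, m_f = 1,503 − 1,100 = 403 kg; Δv = 290×9.81×ln(3.73) = 2844.9×1.3163 ≈ 3745 m/s.
Total Δv = 5397 + 5729 + 3745 = 14871 m/s.

Δv ≈ 14900 m/s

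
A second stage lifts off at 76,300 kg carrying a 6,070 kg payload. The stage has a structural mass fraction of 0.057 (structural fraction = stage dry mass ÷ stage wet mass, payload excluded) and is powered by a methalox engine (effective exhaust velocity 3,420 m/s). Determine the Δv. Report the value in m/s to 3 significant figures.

Stage wet mass = m₀ − payload = 76,300 − 6,070 = 70,230 kg.
Stage dry mass = ε × stage wet mass = 0.057 × 70,230 = 4,003.11 kg.
Burnout mass m_f = stage dry + payload = 4,003.11 + 6,070 = 10,073.11 kg.
By the Tsiolkovsky rocket equation, Δv = v_e · ln(76,300/10,073.11) = 3420.0 × ln(7.575) = 3420.0 × 2.0248 ≈ 6925 m/s.

Δv ≈ 6920 m/s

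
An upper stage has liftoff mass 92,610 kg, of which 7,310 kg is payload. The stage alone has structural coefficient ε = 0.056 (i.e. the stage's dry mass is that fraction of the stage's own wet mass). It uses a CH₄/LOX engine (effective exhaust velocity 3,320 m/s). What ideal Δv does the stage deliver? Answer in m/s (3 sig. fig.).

Δv ≈ 6760 m/s

Stage wet mass = m₀ − payload = 92,610 − 7,310 = 85,300 kg.
Stage dry mass = ε × stage wet mass = 0.056 × 85,300 = 4,776.8 kg.
Burnout mass m_f = stage dry + payload = 4,776.8 + 7,310 = 12,086.8 kg.
Δv = v_e · ln(92,610/12,086.8) = 3320.0 × ln(7.662) = 3320.0 × 2.0363 ≈ 6760 m/s.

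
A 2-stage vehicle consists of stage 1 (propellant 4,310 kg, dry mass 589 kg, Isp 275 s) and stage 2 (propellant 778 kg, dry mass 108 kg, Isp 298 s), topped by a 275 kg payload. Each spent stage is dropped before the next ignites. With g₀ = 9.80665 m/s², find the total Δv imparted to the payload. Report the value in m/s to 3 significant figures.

Δv ≈ 6590 m/s

Ignition mass of stage 1 = 4,310+589 + 778+108 + 275 = 6,060 kg.
Stage 1: m₀ = 6,060 kg, m_f = 6,060 − 4,310 = 1,750 kg; Δv = 275×9.80665×ln(3.463) = 2696.8×1.2421 ≈ 3350 m/s.
Stage 2: m₀ = 1,161 kg, m_f = 1,161 − 778 = 383 kg; Δv = 298×9.80665×ln(3.031) = 2922.4×1.1090 ≈ 3241 m/s.
Total Δv = 3350 + 3241 = 6591 m/s.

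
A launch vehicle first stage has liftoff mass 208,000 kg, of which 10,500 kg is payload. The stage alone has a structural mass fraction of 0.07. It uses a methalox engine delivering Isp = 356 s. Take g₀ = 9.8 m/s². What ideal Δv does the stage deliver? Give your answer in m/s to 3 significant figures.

Δv ≈ 7490 m/s

Stage wet mass = m₀ − payload = 208,000 − 10,500 = 197,500 kg.
Stage dry mass = ε × stage wet mass = 0.07 × 197,500 = 13,825 kg.
Burnout mass m_f = stage dry + payload = 13,825 + 10,500 = 24,325 kg.
v_e = Isp · g₀ = 356 × 9.8 = 3488.8 m/s.
Δv = v_e · ln(208,000/24,325) = 3488.8 × ln(8.551) = 3488.8 × 2.1460 ≈ 7487 m/s.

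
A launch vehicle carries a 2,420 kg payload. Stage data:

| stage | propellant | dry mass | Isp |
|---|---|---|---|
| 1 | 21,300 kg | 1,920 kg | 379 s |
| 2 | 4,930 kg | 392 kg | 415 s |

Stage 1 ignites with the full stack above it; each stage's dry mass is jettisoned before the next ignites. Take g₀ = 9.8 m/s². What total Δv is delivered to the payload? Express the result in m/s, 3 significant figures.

Δv ≈ 8440 m/s

Ignition mass of stage 1 = 21,300+1,920 + 4,930+392 + 2,420 = 30,962 kg.
Stage 1: m₀ = 30,962 kg, m_f = 30,962 − 21,300 = 9,662 kg; Δv = 379×9.8×ln(3.205) = 3714.2×1.1646 ≈ 4325 m/s.
Stage 2: m₀ = 7,742 kg, m_f = 7,742 − 4,930 = 2,812 kg; Δv = 415×9.8×ln(2.753) = 4067.0×1.0128 ≈ 4119 m/s.
Total Δv = 4325 + 4119 = 8444 m/s.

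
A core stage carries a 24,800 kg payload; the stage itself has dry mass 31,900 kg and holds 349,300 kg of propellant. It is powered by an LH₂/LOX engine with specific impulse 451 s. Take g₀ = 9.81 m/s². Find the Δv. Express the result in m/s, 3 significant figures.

v_e = Isp · g₀ = 451 × 9.81 = 4424.3 m/s.
m₀ = payload + dry + propellant = 24,800 + 31,900 + 349,300 = 406,000 kg.
m_f = payload + dry = 24,800 + 31,900 = 56,700 kg.
Rocket equation: Δv = v_e · ln(m₀/m_f) = 4424.3 × ln(7.16) = 4424.3 × 1.9686 ≈ 8709.6 m/s.

Δv ≈ 8710 m/s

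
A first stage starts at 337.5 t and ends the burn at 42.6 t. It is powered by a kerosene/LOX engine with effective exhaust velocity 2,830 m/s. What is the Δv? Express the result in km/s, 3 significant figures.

By the Tsiolkovsky rocket equation, Δv = v_e · ln(m₀/m_f) = 2830.0 × ln(7.923) = 2830.0 × 2.0697 ≈ 5857.3 m/s.

Δv ≈ 5.86 km/s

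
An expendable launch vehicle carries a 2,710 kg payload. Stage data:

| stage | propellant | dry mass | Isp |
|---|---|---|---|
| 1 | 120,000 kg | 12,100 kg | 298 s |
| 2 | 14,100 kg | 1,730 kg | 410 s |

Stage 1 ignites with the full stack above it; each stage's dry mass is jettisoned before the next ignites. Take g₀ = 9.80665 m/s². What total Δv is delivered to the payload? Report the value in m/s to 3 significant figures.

Δv ≈ 10400 m/s

Ignition mass of stage 1 = 120,000+12,100 + 14,100+1,730 + 2,710 = 150,640 kg.
Stage 1: m₀ = 150,640 kg, m_f = 150,640 − 120,000 = 30,640 kg; Δv = 298×9.80665×ln(4.916) = 2922.4×1.5926 ≈ 4654 m/s.
Stage 2: m₀ = 18,540 kg, m_f = 18,540 − 14,100 = 4,440 kg; Δv = 410×9.80665×ln(4.176) = 4020.7×1.4293 ≈ 5747 m/s.
Total Δv = 4654 + 5747 = 10401 m/s.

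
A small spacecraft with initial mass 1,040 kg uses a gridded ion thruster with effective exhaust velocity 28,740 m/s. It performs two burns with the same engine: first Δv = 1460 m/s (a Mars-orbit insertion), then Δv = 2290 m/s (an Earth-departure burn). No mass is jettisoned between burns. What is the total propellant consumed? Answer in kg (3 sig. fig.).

total propellant consumed ≈ 127 kg

After the first burn: m = 1040 × exp(−1460/28740.0) = 1040 × 0.95047 = 988.489 kg.
After the second burn: m = 988.489 × exp(−2290/28740.0) = 988.489 × 0.92341 = 912.781 kg.
Total propellant = m₀ − m_final = 1040 − 912.781 = 127.219 kg.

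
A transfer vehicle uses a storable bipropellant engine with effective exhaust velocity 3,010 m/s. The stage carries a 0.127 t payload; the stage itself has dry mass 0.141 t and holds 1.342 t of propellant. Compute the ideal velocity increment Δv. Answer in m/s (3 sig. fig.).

Δv ≈ 5400 m/s

m₀ = payload + dry + propellant = 0.127 + 0.141 + 1.342 = 1.61 t.
m_f = payload + dry = 0.127 + 0.141 = 0.268 t.
Rocket equation: Δv = v_e · ln(m₀/m_f) = 3010.0 × ln(6.007) = 3010.0 × 1.7930 ≈ 5396.9 m/s.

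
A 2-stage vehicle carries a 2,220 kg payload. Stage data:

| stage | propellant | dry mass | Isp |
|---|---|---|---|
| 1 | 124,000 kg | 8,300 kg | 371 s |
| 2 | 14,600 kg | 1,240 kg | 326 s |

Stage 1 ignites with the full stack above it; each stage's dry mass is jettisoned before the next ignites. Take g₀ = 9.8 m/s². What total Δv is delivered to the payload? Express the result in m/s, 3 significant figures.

Ignition mass of stage 1 = 124,000+8,300 + 14,600+1,240 + 2,220 = 150,360 kg.
Stage 1: m₀ = 150,360 kg, m_f = 150,360 − 124,000 = 26,360 kg; Δv = 371×9.8×ln(5.704) = 3635.8×1.7412 ≈ 6331 m/s.
Stage 2: m₀ = 18,060 kg, m_f = 18,060 − 14,600 = 3,460 kg; Δv = 326×9.8×ln(5.22) = 3194.8×1.6524 ≈ 5279 m/s.
Total Δv = 6331 + 5279 = 11610 m/s.

Δv ≈ 11600 m/s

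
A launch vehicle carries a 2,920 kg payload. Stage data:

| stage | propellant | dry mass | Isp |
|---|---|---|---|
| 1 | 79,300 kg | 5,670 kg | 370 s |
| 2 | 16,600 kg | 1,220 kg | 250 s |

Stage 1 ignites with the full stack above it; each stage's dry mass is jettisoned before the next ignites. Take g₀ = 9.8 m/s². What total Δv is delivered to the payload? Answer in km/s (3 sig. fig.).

Ignition mass of stage 1 = 79,300+5,670 + 16,600+1,220 + 2,920 = 105,710 kg.
Stage 1: m₀ = 105,710 kg, m_f = 105,710 − 79,300 = 26,410 kg; Δv = 370×9.8×ln(4.003) = 3626.0×1.3870 ≈ 5029 m/s.
Stage 2: m₀ = 20,740 kg, m_f = 20,740 − 16,600 = 4,140 kg; Δv = 250×9.8×ln(5.01) = 2450.0×1.6114 ≈ 3948 m/s.
Total Δv = 5029 + 3948 = 8977 m/s.

Δv ≈ 8.98 km/s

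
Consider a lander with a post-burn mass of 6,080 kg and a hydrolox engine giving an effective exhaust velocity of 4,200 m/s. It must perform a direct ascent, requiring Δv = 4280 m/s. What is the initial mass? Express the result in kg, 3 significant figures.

From the ideal rocket equation, m₀/m_f = exp(Δv / v_e) = exp(4280 / 4200.0) = exp(1.0190) = 2.7706.
m₀ = m_f × 2.7706 = 6,080 × 2.7706 = 16,845.2 kg.

initial mass ≈ 16800 kg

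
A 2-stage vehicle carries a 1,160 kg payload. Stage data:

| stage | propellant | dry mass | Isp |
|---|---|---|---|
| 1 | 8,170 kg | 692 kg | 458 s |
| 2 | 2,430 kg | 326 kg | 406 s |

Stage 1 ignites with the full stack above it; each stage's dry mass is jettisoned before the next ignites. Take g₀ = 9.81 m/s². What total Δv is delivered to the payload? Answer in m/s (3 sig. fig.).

Ignition mass of stage 1 = 8,170+692 + 2,430+326 + 1,160 = 12,778 kg.
Stage 1: m₀ = 12,778 kg, m_f = 12,778 − 8,170 = 4,608 kg; Δv = 458×9.81×ln(2.773) = 4493.0×1.0199 ≈ 4583 m/s.
Stage 2: m₀ = 3,916 kg, m_f = 3,916 − 2,430 = 1,486 kg; Δv = 406×9.81×ln(2.635) = 3982.9×0.9690 ≈ 3859 m/s.
Total Δv = 4583 + 3859 = 8442 m/s.

Δv ≈ 8440 m/s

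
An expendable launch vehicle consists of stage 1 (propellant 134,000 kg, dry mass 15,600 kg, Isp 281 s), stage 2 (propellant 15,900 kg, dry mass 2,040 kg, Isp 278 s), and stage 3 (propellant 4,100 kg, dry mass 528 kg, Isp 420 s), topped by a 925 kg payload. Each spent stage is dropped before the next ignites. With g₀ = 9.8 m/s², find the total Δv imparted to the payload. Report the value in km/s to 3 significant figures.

Ignition mass of stage 1 = 134,000+15,600 + 15,900+2,040 + 4,100+528 + 925 = 173,093 kg.
Stage 1: m₀ = 173,093 kg, m_f = 173,093 − 134,000 = 39,093 kg; Δv = 281×9.8×ln(4.428) = 2753.8×1.4879 ≈ 4097 m/s.
Stage 2: m₀ = 23,493 kg, m_f = 23,493 − 15,900 = 7,593 kg; Δv = 278×9.8×ln(3.094) = 2724.4×1.1295 ≈ 3077 m/s.
Stage 3: m₀ = 5,553 kg, m_f = 5,553 − 4,100 = 1,453 kg; Δv = 420×9.8×ln(3.822) = 4116.0×1.3407 ≈ 5518 m/s.
Total Δv = 4097 + 3077 + 5518 = 12692 m/s.

Δv ≈ 12.7 km/s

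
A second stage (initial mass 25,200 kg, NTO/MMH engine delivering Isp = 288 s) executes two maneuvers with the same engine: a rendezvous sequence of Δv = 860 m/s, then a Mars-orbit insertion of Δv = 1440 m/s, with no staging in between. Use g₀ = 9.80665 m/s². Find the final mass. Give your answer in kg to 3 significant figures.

v_e = Isp · g₀ = 288 × 9.80665 = 2824.3 m/s.
After the first burn: m = 25200 × exp(−860/2824.3) = 25200 × 0.73749 = 18,584.7 kg.
After the second burn: m = 18,584.7 × exp(−1440/2824.3) = 18,584.7 × 0.60058 = 11,161.6 kg.

final mass ≈ 11200 kg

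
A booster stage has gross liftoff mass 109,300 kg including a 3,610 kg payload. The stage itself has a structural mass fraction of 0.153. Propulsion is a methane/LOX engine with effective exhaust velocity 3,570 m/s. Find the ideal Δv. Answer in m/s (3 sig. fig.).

Δv ≈ 6100 m/s

Stage wet mass = m₀ − payload = 109,300 − 3,610 = 105,690 kg.
Stage dry mass = ε × stage wet mass = 0.153 × 105,690 = 16,170.6 kg.
Burnout mass m_f = stage dry + payload = 16,170.6 + 3,610 = 19,780.6 kg.
Δv = v_e · ln(109,300/19,780.6) = 3570.0 × ln(5.526) = 3570.0 × 1.7094 ≈ 6103 m/s.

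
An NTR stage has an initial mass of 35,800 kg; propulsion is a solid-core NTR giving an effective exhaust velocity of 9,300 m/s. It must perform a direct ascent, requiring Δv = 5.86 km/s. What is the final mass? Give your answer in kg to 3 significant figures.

final mass ≈ 19100 kg

m₀/m_f = exp(Δv / v_e) = exp(5860 / 9300.0) = exp(0.6301) = 1.8778.
m_f = m₀ / 1.8778 = 35,800 / 1.8778 = 19,064.9 kg.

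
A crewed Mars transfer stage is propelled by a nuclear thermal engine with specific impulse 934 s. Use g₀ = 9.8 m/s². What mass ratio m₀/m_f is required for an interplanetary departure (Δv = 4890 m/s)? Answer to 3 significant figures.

mass ratio ≈ 1.71

v_e = Isp · g₀ = 934 × 9.8 = 9153.2 m/s.
m₀/m_f = exp(Δv / v_e) = exp(4890 / 9153.2) = exp(0.5342) = 1.7062.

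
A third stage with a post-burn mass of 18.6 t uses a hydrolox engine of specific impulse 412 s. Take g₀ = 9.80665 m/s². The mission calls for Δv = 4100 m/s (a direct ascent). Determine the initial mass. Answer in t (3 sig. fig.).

initial mass ≈ 51.3 t

v_e = Isp · g₀ = 412 × 9.80665 = 4040.3 m/s.
Using Δv = v_e ln(m₀/m_f): m₀/m_f = exp(Δv / v_e) = exp(4100 / 4040.3) = exp(1.0148) = 2.7587.
m₀ = m_f × 2.7587 = 18.6 × 2.7587 = 51.3118 t.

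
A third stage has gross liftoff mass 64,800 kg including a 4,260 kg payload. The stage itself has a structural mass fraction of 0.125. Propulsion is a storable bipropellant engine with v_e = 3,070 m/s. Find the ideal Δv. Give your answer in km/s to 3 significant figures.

Δv ≈ 5.22 km/s

Stage wet mass = m₀ − payload = 64,800 − 4,260 = 60,540 kg.
Stage dry mass = ε × stage wet mass = 0.125 × 60,540 = 7,567.5 kg.
Burnout mass m_f = stage dry + payload = 7,567.5 + 4,260 = 11,827.5 kg.
Δv = v_e · ln(64,800/11,827.5) = 3070.0 × ln(5.479) = 3070.0 × 1.7009 ≈ 5222 m/s.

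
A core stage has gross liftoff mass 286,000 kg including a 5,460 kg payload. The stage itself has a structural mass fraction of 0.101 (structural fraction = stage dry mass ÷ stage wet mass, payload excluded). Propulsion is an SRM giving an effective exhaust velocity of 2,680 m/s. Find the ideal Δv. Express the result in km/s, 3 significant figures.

Stage wet mass = m₀ − payload = 286,000 − 5,460 = 280,540 kg.
Stage dry mass = ε × stage wet mass = 0.101 × 280,540 = 28,334.5 kg.
Burnout mass m_f = stage dry + payload = 28,334.5 + 5,460 = 33,794.5 kg.
Δv = v_e · ln(286,000/33,794.5) = 2680.0 × ln(8.463) = 2680.0 × 2.1357 ≈ 5724 m/s.

Δv ≈ 5.72 km/s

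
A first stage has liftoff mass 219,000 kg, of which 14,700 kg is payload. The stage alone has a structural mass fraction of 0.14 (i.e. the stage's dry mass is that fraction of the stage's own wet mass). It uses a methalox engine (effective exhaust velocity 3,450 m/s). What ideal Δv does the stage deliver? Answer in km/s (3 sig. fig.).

Stage wet mass = m₀ − payload = 219,000 − 14,700 = 204,300 kg.
Stage dry mass = ε × stage wet mass = 0.14 × 204,300 = 28,602 kg.
Burnout mass m_f = stage dry + payload = 28,602 + 14,700 = 43,302 kg.
Δv = v_e · ln(219,000/43,302) = 3450.0 × ln(5.058) = 3450.0 × 1.6209 ≈ 5592 m/s.

Δv ≈ 5.59 km/s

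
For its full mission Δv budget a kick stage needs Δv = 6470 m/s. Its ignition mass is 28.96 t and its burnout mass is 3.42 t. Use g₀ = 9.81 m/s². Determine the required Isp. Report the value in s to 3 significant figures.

Isp ≈ 309 s

ln(m₀/m_f) = ln(28960/3420) = ln(8.468) = 2.1363.
From the ideal rocket equation, v_e = Δv / ln(m₀/m_f) = 6470 / 2.1363 = 3028.6 m/s.
Isp = v_e / g₀ = 3028.6 / 9.81 = 308.7 s.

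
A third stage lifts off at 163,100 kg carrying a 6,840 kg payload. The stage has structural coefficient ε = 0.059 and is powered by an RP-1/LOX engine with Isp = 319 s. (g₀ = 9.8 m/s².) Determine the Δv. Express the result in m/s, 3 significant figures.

Stage wet mass = m₀ − payload = 163,100 − 6,840 = 156,260 kg.
Stage dry mass = ε × stage wet mass = 0.059 × 156,260 = 9,219.34 kg.
Burnout mass m_f = stage dry + payload = 9,219.34 + 6,840 = 16,059.34 kg.
v_e = Isp · g₀ = 319 × 9.8 = 3126.2 m/s.
Δv = v_e · ln(163,100/16,059.34) = 3126.2 × ln(10.16) = 3126.2 × 2.3181 ≈ 7247 m/s.

Δv ≈ 7250 m/s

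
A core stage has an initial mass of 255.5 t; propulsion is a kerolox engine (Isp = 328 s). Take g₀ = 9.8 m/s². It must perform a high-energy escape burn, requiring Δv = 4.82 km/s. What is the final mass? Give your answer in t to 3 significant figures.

final mass ≈ 57.0 t

v_e = Isp · g₀ = 328 × 9.8 = 3214.4 m/s.
By the Tsiolkovsky rocket equation, m₀/m_f = exp(Δv / v_e) = exp(4820 / 3214.4) = exp(1.4995) = 4.4795.
m_f = m₀ / 4.4795 = 255.5 / 4.4795 = 57.0376 t.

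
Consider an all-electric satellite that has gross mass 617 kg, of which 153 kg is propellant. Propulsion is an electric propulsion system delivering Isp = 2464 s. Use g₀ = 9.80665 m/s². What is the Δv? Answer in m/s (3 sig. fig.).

v_e = Isp · g₀ = 2464 × 9.80665 = 24163.6 m/s.
m_f = m₀ − m_prop = 617 − 153 = 464 kg.
Using Δv = v_e ln(m₀/m_f): Δv = v_e · ln(m₀/m_f) = 24163.6 × ln(1.33) = 24163.6 × 0.2850 ≈ 6886.2 m/s.

Δv ≈ 6890 m/s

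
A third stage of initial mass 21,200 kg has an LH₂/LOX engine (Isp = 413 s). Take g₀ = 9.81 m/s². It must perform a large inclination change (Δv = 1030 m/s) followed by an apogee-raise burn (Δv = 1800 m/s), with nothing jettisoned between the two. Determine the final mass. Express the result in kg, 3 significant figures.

v_e = Isp · g₀ = 413 × 9.81 = 4051.5 m/s.
After the first burn: m = 21200 × exp(−1030/4051.5) = 21200 × 0.77552 = 16,441 kg.
After the second burn: m = 16,441 × exp(−1800/4051.5) = 16,441 × 0.64129 = 10,543.4 kg.

final mass ≈ 10500 kg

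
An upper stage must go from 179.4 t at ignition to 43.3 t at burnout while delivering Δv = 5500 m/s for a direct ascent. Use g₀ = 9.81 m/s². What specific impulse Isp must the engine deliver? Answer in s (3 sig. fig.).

ln(m₀/m_f) = ln(179400/43300) = ln(4.143) = 1.4215.
By the Tsiolkovsky rocket equation, v_e = Δv / ln(m₀/m_f) = 5500 / 1.4215 = 3869.2 m/s.
Isp = v_e / g₀ = 3869.2 / 9.81 = 394.4 s.

Isp ≈ 394 s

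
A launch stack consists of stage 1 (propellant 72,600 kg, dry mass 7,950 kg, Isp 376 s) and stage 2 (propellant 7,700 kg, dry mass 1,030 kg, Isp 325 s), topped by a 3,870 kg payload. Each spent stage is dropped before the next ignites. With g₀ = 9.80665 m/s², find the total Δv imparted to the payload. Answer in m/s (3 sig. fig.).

Ignition mass of stage 1 = 72,600+7,950 + 7,700+1,030 + 3,870 = 93,150 kg.
Stage 1: m₀ = 93,150 kg, m_f = 93,150 − 72,600 = 20,550 kg; Δv = 376×9.80665×ln(4.533) = 3687.3×1.5114 ≈ 5573 m/s.
Stage 2: m₀ = 12,600 kg, m_f = 12,600 − 7,700 = 4,900 kg; Δv = 325×9.80665×ln(2.571) = 3187.2×0.9445 ≈ 3010 m/s.
Total Δv = 5573 + 3010 = 8583 m/s.

Δv ≈ 8580 m/s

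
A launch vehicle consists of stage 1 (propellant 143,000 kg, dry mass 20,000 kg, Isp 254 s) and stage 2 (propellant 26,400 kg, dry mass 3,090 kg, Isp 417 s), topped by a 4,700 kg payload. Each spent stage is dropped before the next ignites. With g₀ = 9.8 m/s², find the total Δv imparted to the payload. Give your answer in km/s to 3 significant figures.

Ignition mass of stage 1 = 143,000+20,000 + 26,400+3,090 + 4,700 = 197,190 kg.
Stage 1: m₀ = 197,190 kg, m_f = 197,190 − 143,000 = 54,190 kg; Δv = 254×9.8×ln(3.639) = 2489.2×1.2917 ≈ 3215 m/s.
Stage 2: m₀ = 34,190 kg, m_f = 34,190 − 26,400 = 7,790 kg; Δv = 417×9.8×ln(4.389) = 4086.6×1.4791 ≈ 6044 m/s.
Total Δv = 3215 + 6044 = 9259 m/s.

Δv ≈ 9.26 km/s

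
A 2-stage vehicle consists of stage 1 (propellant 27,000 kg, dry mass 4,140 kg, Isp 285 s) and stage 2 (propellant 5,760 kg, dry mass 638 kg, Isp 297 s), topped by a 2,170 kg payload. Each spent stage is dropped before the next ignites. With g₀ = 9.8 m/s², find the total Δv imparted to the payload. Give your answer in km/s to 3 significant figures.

Ignition mass of stage 1 = 27,000+4,140 + 5,760+638 + 2,170 = 39,708 kg.
Stage 1: m₀ = 39,708 kg, m_f = 39,708 − 27,000 = 12,708 kg; Δv = 285×9.8×ln(3.125) = 2793.0×1.1393 ≈ 3182 m/s.
Stage 2: m₀ = 8,568 kg, m_f = 8,568 − 5,760 = 2,808 kg; Δv = 297×9.8×ln(3.051) = 2910.6×1.1156 ≈ 3247 m/s.
Total Δv = 3182 + 3247 = 6429 m/s.

Δv ≈ 6.43 km/s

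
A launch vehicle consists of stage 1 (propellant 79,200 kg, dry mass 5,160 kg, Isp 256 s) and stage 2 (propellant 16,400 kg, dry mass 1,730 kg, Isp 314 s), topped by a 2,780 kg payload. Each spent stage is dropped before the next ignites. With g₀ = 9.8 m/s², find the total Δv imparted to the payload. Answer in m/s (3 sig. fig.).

Ignition mass of stage 1 = 79,200+5,160 + 16,400+1,730 + 2,780 = 105,270 kg.
Stage 1: m₀ = 105,270 kg, m_f = 105,270 − 79,200 = 26,070 kg; Δv = 256×9.8×ln(4.038) = 2508.8×1.3957 ≈ 3502 m/s.
Stage 2: m₀ = 20,910 kg, m_f = 20,910 − 16,400 = 4,510 kg; Δv = 314×9.8×ln(4.636) = 3077.2×1.5339 ≈ 4720 m/s.
Total Δv = 3502 + 4720 = 8222 m/s.

Δv ≈ 8220 m/s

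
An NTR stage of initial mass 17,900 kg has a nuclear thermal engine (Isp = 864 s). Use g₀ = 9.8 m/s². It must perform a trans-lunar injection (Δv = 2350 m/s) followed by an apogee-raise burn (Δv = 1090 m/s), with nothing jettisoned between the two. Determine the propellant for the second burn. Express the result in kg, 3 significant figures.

v_e = Isp · g₀ = 864 × 9.8 = 8467.2 m/s.
After the first burn: m = 17900 × exp(−2350/8467.2) = 17900 × 0.75764 = 13,561.8 kg.
After the second burn: m = 13,561.8 × exp(−1090/8467.2) = 13,561.8 × 0.87921 = 11,923.7 kg.
Second-burn propellant = 13,561.8 − 11,923.7 = 1,638.1 kg.

propellant for the second burn ≈ 1640 kg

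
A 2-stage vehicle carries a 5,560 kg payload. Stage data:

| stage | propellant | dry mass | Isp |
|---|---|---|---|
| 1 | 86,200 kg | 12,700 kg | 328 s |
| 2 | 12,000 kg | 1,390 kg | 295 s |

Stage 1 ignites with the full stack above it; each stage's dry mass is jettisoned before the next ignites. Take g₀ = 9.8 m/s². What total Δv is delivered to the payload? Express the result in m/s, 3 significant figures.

Ignition mass of stage 1 = 86,200+12,700 + 12,000+1,390 + 5,560 = 117,850 kg.
Stage 1: m₀ = 117,850 kg, m_f = 117,850 − 86,200 = 31,650 kg; Δv = 328×9.8×ln(3.724) = 3214.4×1.3147 ≈ 4226 m/s.
Stage 2: m₀ = 18,950 kg, m_f = 18,950 − 12,000 = 6,950 kg; Δv = 295×9.8×ln(2.727) = 2891.0×1.0031 ≈ 2900 m/s.
Total Δv = 4226 + 2900 = 7126 m/s.

Δv ≈ 7130 m/s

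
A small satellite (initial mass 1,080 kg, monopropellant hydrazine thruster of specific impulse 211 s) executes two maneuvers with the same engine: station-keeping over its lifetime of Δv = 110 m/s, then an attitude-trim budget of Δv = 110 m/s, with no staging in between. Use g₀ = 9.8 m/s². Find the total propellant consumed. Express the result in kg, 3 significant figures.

total propellant consumed ≈ 109 kg

v_e = Isp · g₀ = 211 × 9.8 = 2067.8 m/s.
After the first burn: m = 1080 × exp(−110/2067.8) = 1080 × 0.94819 = 1,024.05 kg.
After the second burn: m = 1,024.05 × exp(−110/2067.8) = 1,024.05 × 0.94819 = 970.994 kg.
Total propellant = m₀ − m_final = 1080 − 970.994 = 109.006 kg.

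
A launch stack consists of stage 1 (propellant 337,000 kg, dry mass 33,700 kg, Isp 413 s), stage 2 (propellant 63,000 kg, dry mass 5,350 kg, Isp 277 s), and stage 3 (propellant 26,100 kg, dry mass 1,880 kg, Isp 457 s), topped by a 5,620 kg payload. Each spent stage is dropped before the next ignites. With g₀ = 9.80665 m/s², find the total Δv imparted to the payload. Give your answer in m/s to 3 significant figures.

Ignition mass of stage 1 = 337,000+33,700 + 63,000+5,350 + 26,100+1,880 + 5,620 = 472,650 kg.
Stage 1: m₀ = 472,650 kg, m_f = 472,650 − 337,000 = 135,650 kg; Δv = 413×9.80665×ln(3.484) = 4050.1×1.2483 ≈ 5056 m/s.
Stage 2: m₀ = 101,950 kg, m_f = 101,950 − 63,000 = 38,950 kg; Δv = 277×9.80665×ln(2.617) = 2716.4×0.9622 ≈ 2614 m/s.
Stage 3: m₀ = 33,600 kg, m_f = 33,600 − 26,100 = 7,500 kg; Δv = 457×9.80665×ln(4.48) = 4481.6×1.4996 ≈ 6721 m/s.
Total Δv = 5056 + 2614 + 6721 = 14391 m/s.

Δv ≈ 14400 m/s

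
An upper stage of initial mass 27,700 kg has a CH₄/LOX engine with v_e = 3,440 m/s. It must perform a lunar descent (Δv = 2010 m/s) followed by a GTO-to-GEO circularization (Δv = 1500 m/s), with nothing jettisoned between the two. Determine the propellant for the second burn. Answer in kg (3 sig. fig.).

propellant for the second burn ≈ 5460 kg

After the first burn: m = 27700 × exp(−2010/3440.0) = 27700 × 0.55749 = 15,442.5 kg.
After the second burn: m = 15,442.5 × exp(−1500/3440.0) = 15,442.5 × 0.64659 = 9,984.97 kg.
Second-burn propellant = 15,442.5 − 9,984.97 = 5,457.53 kg.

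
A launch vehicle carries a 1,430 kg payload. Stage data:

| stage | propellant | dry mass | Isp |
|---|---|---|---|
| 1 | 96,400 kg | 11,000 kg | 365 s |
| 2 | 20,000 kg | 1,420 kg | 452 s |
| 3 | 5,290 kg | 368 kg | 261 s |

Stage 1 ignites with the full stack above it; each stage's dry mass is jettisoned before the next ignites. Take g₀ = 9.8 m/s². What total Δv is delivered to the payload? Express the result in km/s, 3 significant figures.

Δv ≈ 13.3 km/s

Ignition mass of stage 1 = 96,400+11,000 + 20,000+1,420 + 5,290+368 + 1,430 = 135,908 kg.
Stage 1: m₀ = 135,908 kg, m_f = 135,908 − 96,400 = 39,508 kg; Δv = 365×9.8×ln(3.44) = 3577.0×1.2355 ≈ 4419 m/s.
Stage 2: m₀ = 28,508 kg, m_f = 28,508 − 20,000 = 8,508 kg; Δv = 452×9.8×ln(3.351) = 4429.6×1.2092 ≈ 5356 m/s.
Stage 3: m₀ = 7,088 kg, m_f = 7,088 − 5,290 = 1,798 kg; Δv = 261×9.8×ln(3.942) = 2557.8×1.3717 ≈ 3509 m/s.
Total Δv = 4419 + 5356 + 3509 = 13284 m/s.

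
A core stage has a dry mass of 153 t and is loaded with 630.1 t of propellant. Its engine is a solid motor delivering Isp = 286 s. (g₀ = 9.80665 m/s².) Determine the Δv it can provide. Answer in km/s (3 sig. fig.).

v_e = Isp · g₀ = 286 × 9.80665 = 2804.7 m/s.
m₀ = m_dry + m_prop = 153 + 630.1 = 783.1 t.
Δv = v_e · ln(m₀/m_f) = 2804.7 × ln(5.118) = 2804.7 × 1.6328 ≈ 4579.6 m/s.

Δv ≈ 4.58 km/s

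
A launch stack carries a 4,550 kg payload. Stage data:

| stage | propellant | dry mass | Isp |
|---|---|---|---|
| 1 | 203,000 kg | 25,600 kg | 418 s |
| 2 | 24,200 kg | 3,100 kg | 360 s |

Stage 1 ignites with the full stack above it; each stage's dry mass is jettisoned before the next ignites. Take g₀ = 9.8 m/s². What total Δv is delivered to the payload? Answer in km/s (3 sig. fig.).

Δv ≈ 11.2 km/s

Ignition mass of stage 1 = 203,000+25,600 + 24,200+3,100 + 4,550 = 260,450 kg.
Stage 1: m₀ = 260,450 kg, m_f = 260,450 − 203,000 = 57,450 kg; Δv = 418×9.8×ln(4.534) = 4096.4×1.5115 ≈ 6192 m/s.
Stage 2: m₀ = 31,850 kg, m_f = 31,850 − 24,200 = 7,650 kg; Δv = 360×9.8×ln(4.163) = 3528.0×1.4263 ≈ 5032 m/s.
Total Δv = 6192 + 5032 = 11224 m/s.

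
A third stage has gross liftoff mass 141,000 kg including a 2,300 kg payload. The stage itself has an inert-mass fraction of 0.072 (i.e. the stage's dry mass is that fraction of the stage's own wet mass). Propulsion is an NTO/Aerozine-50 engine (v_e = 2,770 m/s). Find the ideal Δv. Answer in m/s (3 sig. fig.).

Stage wet mass = m₀ − payload = 141,000 − 2,300 = 138,700 kg.
Stage dry mass = ε × stage wet mass = 0.072 × 138,700 = 9,986.4 kg.
Burnout mass m_f = stage dry + payload = 9,986.4 + 2,300 = 12,286.4 kg.
Δv = v_e · ln(141,000/12,286.4) = 2770.0 × ln(11.48) = 2770.0 × 2.4403 ≈ 6760 m/s.

Δv ≈ 6760 m/s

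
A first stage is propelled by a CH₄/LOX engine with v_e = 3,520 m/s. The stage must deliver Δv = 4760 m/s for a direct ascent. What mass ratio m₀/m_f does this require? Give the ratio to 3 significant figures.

mass ratio ≈ 3.87

m₀/m_f = exp(Δv / v_e) = exp(4760 / 3520.0) = exp(1.3523) = 3.8662.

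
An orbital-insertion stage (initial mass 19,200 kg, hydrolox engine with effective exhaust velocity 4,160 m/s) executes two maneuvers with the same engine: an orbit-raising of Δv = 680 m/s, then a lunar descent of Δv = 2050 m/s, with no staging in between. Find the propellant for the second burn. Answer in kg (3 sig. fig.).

propellant for the second burn ≈ 6340 kg

After the first burn: m = 19200 × exp(−680/4160.0) = 19200 × 0.84920 = 16,304.6 kg.
After the second burn: m = 16,304.6 × exp(−2050/4160.0) = 16,304.6 × 0.61092 = 9,960.81 kg.
Second-burn propellant = 16,304.6 − 9,960.81 = 6,343.79 kg.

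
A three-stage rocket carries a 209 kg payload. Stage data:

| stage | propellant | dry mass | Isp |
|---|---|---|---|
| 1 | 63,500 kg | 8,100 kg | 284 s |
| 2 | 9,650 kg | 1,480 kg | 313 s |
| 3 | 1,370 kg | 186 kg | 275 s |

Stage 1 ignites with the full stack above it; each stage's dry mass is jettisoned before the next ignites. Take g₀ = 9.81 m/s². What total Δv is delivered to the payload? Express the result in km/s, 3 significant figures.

Δv ≈ 12.2 km/s

Ignition mass of stage 1 = 63,500+8,100 + 9,650+1,480 + 1,370+186 + 209 = 84,495 kg.
Stage 1: m₀ = 84,495 kg, m_f = 84,495 − 63,500 = 20,995 kg; Δv = 284×9.81×ln(4.025) = 2786.0×1.3924 ≈ 3879 m/s.
Stage 2: m₀ = 12,895 kg, m_f = 12,895 − 9,650 = 3,245 kg; Δv = 313×9.81×ln(3.974) = 3070.5×1.3797 ≈ 4236 m/s.
Stage 3: m₀ = 1,765 kg, m_f = 1,765 − 1,370 = 395 kg; Δv = 275×9.81×ln(4.468) = 2697.8×1.4970 ≈ 4039 m/s.
Total Δv = 3879 + 4236 + 4039 = 12154 m/s.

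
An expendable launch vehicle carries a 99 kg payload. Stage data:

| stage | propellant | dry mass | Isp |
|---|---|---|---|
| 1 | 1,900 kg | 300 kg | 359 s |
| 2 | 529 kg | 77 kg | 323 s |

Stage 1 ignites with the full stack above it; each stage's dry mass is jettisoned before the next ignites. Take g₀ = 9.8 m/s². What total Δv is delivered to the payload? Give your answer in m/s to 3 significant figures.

Δv ≈ 8130 m/s

Ignition mass of stage 1 = 1,900+300 + 529+77 + 99 = 2,905 kg.
Stage 1: m₀ = 2,905 kg, m_f = 2,905 − 1,900 = 1,005 kg; Δv = 359×9.8×ln(2.891) = 3518.2×1.0614 ≈ 3734 m/s.
Stage 2: m₀ = 705 kg, m_f = 705 − 529 = 176 kg; Δv = 323×9.8×ln(4.006) = 3165.4×1.3877 ≈ 4393 m/s.
Total Δv = 3734 + 4393 = 8127 m/s.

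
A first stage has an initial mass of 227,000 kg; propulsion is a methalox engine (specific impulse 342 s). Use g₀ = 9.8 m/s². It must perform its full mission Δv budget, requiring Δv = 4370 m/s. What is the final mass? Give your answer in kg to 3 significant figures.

final mass ≈ 61600 kg

v_e = Isp · g₀ = 342 × 9.8 = 3351.6 m/s.
m₀/m_f = exp(Δv / v_e) = exp(4370 / 3351.6) = exp(1.3039) = 3.6835.
m_f = m₀ / 3.6835 = 227,000 / 3.6835 = 61,626.2 kg.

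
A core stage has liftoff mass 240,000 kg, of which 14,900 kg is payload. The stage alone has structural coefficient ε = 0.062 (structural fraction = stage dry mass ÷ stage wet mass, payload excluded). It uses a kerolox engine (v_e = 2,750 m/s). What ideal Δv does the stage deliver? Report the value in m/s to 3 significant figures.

Δv ≈ 5830 m/s

Stage wet mass = m₀ − payload = 240,000 − 14,900 = 225,100 kg.
Stage dry mass = ε × stage wet mass = 0.062 × 225,100 = 13,956.2 kg.
Burnout mass m_f = stage dry + payload = 13,956.2 + 14,900 = 28,856.2 kg.
Using Δv = v_e ln(m₀/m_f): Δv = v_e · ln(240,000/28,856.2) = 2750.0 × ln(8.317) = 2750.0 × 2.1183 ≈ 5825 m/s.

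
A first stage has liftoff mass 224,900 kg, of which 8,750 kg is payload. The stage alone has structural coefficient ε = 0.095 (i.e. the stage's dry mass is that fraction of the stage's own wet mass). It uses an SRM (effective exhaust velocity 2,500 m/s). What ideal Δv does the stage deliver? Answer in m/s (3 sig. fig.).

Δv ≈ 5100 m/s

Stage wet mass = m₀ − payload = 224,900 − 8,750 = 216,150 kg.
Stage dry mass = ε × stage wet mass = 0.095 × 216,150 = 20,534.3 kg.
Burnout mass m_f = stage dry + payload = 20,534.3 + 8,750 = 29,284.3 kg.
Δv = v_e · ln(224,900/29,284.3) = 2500.0 × ln(7.68) = 2500.0 × 2.0386 ≈ 5097 m/s.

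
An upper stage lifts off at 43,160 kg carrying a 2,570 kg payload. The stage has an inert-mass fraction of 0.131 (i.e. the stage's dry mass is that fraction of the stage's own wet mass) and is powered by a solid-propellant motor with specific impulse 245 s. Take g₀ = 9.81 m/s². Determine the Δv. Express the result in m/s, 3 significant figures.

Δv ≈ 4090 m/s

Stage wet mass = m₀ − payload = 43,160 − 2,570 = 40,590 kg.
Stage dry mass = ε × stage wet mass = 0.131 × 40,590 = 5,317.29 kg.
Burnout mass m_f = stage dry + payload = 5,317.29 + 2,570 = 7,887.29 kg.
v_e = Isp · g₀ = 245 × 9.81 = 2403.5 m/s.
Using Δv = v_e ln(m₀/m_f): Δv = v_e · ln(43,160/7,887.29) = 2403.5 × ln(5.472) = 2403.5 × 1.6997 ≈ 4085 m/s.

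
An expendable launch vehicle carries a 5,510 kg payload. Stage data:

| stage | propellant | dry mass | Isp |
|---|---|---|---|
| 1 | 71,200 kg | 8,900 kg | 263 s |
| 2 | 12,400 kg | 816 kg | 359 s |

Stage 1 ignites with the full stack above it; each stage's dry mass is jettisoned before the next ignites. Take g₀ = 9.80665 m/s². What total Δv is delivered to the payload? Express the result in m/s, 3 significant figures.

Δv ≈ 7110 m/s

Ignition mass of stage 1 = 71,200+8,900 + 12,400+816 + 5,510 = 98,826 kg.
Stage 1: m₀ = 98,826 kg, m_f = 98,826 − 71,200 = 27,626 kg; Δv = 263×9.80665×ln(3.577) = 2579.1×1.2746 ≈ 3287 m/s.
Stage 2: m₀ = 18,726 kg, m_f = 18,726 − 12,400 = 6,326 kg; Δv = 359×9.80665×ln(2.96) = 3520.6×1.0852 ≈ 3821 m/s.
Total Δv = 3287 + 3821 = 7108 m/s.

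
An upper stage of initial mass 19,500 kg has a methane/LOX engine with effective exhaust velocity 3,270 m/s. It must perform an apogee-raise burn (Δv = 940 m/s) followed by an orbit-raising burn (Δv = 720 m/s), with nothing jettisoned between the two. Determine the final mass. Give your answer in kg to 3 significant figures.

After the first burn: m = 19500 × exp(−940/3270.0) = 19500 × 0.75017 = 14,628.3 kg.
After the second burn: m = 14,628.3 × exp(−720/3270.0) = 14,628.3 × 0.80237 = 11,737.3 kg.

final mass ≈ 11700 kg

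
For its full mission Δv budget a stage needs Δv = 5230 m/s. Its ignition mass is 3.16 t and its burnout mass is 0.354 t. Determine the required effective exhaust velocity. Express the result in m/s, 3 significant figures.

v_e ≈ 2390 m/s

ln(m₀/m_f) = ln(3160/354) = ln(8.927) = 2.1890.
v_e = Δv / ln(m₀/m_f) = 5230 / 2.1890 = 2389.2 m/s.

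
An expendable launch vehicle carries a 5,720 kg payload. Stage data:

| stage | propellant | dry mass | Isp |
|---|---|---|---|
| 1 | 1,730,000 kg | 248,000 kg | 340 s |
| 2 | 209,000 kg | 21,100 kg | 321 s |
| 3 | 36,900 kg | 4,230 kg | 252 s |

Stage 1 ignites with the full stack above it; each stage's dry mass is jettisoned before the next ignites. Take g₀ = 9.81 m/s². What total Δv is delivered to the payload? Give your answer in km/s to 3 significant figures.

Ignition mass of stage 1 = 1,730,000+248,000 + 209,000+21,100 + 36,900+4,230 + 5,720 = 2,254,950 kg.
Stage 1: m₀ = 2,254,950 kg, m_f = 2,254,950 − 1,730,000 = 524,950 kg; Δv = 340×9.81×ln(4.296) = 3335.4×1.4576 ≈ 4862 m/s.
Stage 2: m₀ = 276,950 kg, m_f = 276,950 − 209,000 = 67,950 kg; Δv = 321×9.81×ln(4.076) = 3149.0×1.4051 ≈ 4425 m/s.
Stage 3: m₀ = 46,850 kg, m_f = 46,850 − 36,900 = 9,950 kg; Δv = 252×9.81×ln(4.709) = 2472.1×1.5494 ≈ 3830 m/s.
Total Δv = 4862 + 4425 + 3830 = 13117 m/s.

Δv ≈ 13.1 km/s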